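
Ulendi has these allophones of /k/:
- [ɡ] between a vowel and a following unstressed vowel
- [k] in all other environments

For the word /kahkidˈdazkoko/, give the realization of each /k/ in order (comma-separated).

Occurrence 1 (position 1): no conditioning environment matches → elsewhere allophone [k].
Occurrence 2 (position 4): no conditioning environment matches → elsewhere allophone [k].
Occurrence 3 (position 10): no conditioning environment matches → elsewhere allophone [k].
Occurrence 4 (position 12): between a vowel and a following unstressed vowel → [ɡ].

[k], [k], [k], [ɡ]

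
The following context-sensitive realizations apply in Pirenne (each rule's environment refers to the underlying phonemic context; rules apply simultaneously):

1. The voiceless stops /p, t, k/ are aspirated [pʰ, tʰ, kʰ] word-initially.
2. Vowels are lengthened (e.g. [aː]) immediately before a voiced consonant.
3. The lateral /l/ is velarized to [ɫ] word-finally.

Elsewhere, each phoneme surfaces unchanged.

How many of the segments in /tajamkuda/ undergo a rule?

4

Segments that undergo a rule: /t/ → [tʰ] (rule 1); /a/ → [aː] (rule 2); /a/ → [aː] (rule 2); /u/ → [uː] (rule 2).
All other segments surface unchanged.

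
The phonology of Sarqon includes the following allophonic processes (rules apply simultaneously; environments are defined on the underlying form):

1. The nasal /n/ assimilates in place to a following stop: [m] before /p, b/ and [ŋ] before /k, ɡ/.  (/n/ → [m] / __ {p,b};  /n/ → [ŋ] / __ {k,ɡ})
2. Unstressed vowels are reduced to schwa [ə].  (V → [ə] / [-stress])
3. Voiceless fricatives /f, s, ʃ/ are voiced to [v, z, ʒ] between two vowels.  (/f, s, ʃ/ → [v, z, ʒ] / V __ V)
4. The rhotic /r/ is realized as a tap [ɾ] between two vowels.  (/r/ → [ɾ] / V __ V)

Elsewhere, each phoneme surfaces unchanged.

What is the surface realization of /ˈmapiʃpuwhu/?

[ˈmapəʃpəwhə]

/m/ (word-initial) is unaffected → [m].
/a/ (between /m/ and /p/) is in the target of rule 2 but the environment (in an unstressed syllable) is not met → [a].
/p/ — not in any rule's target class → [p].
/i/ (between /p/ and /ʃ/) occurs in an unstressed syllable → [ə] by rule 2.
/ʃ/ (between /i/ and /p/): rule 3 targets it, but not between two vowels → unchanged [ʃ].
/p/ — not in any rule's target class → [p].
/u/ meets the environment for rule 2 (in an unstressed syllable) → [ə].
/w/ (between /u/ and /h/) is unaffected → [w].
/h/ — not in any rule's target class → [h].
Rule 2 applies to /u/ (word-final: in an unstressed syllable) → [ə].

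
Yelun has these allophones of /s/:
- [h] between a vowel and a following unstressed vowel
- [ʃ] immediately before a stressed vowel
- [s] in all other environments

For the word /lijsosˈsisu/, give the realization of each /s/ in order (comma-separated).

Occurrence 1 (position 4): no conditioning environment matches → elsewhere allophone [s].
Occurrence 2 (position 6): no conditioning environment matches → elsewhere allophone [s].
Occurrence 3 (position 7): immediately before a stressed vowel → [ʃ].
Occurrence 4 (position 9): between a vowel and a following unstressed vowel → [h].

[s], [s], [ʃ], [h]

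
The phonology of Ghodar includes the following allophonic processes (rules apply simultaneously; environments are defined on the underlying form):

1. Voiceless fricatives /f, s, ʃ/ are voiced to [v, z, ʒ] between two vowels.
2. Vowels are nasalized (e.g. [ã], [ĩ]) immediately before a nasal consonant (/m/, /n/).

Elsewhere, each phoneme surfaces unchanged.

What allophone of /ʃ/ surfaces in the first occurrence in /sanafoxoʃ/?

[ʃ]

/ʃ/ (word-final): rule 1 targets it, but not between two vowels → unchanged [ʃ].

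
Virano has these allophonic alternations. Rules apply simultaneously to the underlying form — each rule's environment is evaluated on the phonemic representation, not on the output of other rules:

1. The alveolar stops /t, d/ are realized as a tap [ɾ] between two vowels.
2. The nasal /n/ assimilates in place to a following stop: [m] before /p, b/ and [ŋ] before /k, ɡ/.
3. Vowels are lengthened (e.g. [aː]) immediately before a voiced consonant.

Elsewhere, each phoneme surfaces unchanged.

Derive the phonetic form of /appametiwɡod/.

[appaːmeɾiːwɡoːd]

/a/ (word-initial): rule 3 targets it, but not before a voiced consonant → unchanged [a].
/p/ stays [p].
/p/ (between /p/ and /a/) is unaffected → [p].
/a/ (between /p/ and /m/): before a voiced consonant, so rule 3 applies → [aː].
/m/ stays [m].
/e/ (between /m/ and /t/): rule 3 targets it, but not before a voiced consonant → unchanged [e].
/t/ (between /e/ and /i/) occurs between two vowels → [ɾ] by rule 1.
/i/ — between /t/ and /w/, before a voiced consonant — surfaces as [iː] (rule 3).
/w/ (between /i/ and /ɡ/): no rule targets it → [w].
/ɡ/ (between /w/ and /o/) is unaffected → [ɡ].
/o/ meets the environment for rule 3 (before a voiced consonant) → [oː].
/d/ (word-final) is in the target of rule 1 but the environment (between two vowels) is not met → [d].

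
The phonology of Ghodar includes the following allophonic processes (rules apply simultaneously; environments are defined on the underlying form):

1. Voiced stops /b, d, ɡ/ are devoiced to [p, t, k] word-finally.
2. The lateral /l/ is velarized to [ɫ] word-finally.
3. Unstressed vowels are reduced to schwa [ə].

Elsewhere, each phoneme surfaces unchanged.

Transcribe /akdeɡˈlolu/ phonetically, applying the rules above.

[əkdəɡˈlolə]

Rule 3 applies to /a/ (word-initial: in an unstressed syllable) → [ə].
/k/ (between /a/ and /d/): no rule targets it → [k].
/d/ (between /k/ and /e/) fails the environment for rule 1, so it stays [d].
/e/ (between /d/ and /ɡ/) occurs in an unstressed syllable → [ə] by rule 3.
/ɡ/ (between /e/ and /l/): rule 1 targets it, but not word-finally → unchanged [ɡ].
/l/ (between /ɡ/ and /o/) is in the target of rule 2 but the environment (word-finally) is not met → [l].
/o/ — between /l/ and /l/; rule 3 does not apply here → [o].
/l/ (between /o/ and /u/) fails the environment for rule 2, so it stays [l].
Rule 3 applies to /u/ (word-final: in an unstressed syllable) → [ə].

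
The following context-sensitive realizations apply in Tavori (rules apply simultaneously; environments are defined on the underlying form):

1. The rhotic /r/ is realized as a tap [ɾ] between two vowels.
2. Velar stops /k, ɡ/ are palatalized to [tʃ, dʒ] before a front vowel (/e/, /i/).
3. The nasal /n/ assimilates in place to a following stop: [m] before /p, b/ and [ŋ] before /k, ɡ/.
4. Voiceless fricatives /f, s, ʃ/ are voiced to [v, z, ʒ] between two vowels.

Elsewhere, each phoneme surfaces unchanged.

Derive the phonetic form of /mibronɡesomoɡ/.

[mibroŋdʒezomoɡ]

/m/ (word-initial): no rule targets it → [m].
/i/ (between /m/ and /b/) is unaffected → [i].
/b/ (between /i/ and /r/) is unaffected → [b].
/r/ (between /b/ and /o/): rule 1 targets it, but not between two vowels → unchanged [r].
/o/ stays [o].
Rule 3 applies to /n/ (between /o/ and /ɡ/: before a labial or velar stop) → [ŋ].
/ɡ/ — between /n/ and /e/, before a front vowel — surfaces as [dʒ] (rule 2).
/e/ — not in any rule's target class → [e].
/s/ (between /e/ and /o/): between two vowels, so rule 4 applies → [z].
/o/ (between /s/ and /m/): no rule targets it → [o].
/m/ (between /o/ and /o/) is unaffected → [m].
/o/ — not in any rule's target class → [o].
/ɡ/ (word-final) is in the target of rule 2 but the environment (before a front vowel) is not met → [ɡ].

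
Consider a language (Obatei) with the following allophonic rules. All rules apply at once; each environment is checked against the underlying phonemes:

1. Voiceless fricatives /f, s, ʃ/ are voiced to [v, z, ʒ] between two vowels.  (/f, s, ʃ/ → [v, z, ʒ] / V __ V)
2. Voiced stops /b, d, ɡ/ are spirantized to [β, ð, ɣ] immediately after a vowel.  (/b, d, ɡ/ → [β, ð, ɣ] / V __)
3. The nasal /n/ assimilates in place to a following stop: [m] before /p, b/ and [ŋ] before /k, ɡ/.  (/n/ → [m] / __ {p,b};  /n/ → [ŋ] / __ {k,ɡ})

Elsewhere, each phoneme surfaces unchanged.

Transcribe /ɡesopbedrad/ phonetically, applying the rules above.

/ɡ/ (word-initial) is in the target of rule 2 but the environment (immediately after a vowel) is not met → [ɡ].
/s/ (between /e/ and /o/): between two vowels, so rule 1 applies → [z].
/b/ (between /p/ and /e/) fails the environment for rule 2, so it stays [b].
Rule 2 applies to /d/ (between /e/ and /r/: immediately after a vowel) → [ð].
/d/ (word-final): immediately after a vowel, so rule 2 applies → [ð].

[ɡezopbeðrað]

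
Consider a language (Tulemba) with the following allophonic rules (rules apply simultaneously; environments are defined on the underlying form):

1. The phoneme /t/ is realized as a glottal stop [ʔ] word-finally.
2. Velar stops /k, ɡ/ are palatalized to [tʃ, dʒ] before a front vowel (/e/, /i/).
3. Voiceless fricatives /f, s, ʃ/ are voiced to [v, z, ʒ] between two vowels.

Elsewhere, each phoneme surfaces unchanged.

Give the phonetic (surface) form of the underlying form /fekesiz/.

[fetʃeziz]

/f/ (word-initial): rule 3 targets it, but not between two vowels → unchanged [f].
/e/ — not in any rule's target class → [e].
/k/ meets the environment for rule 2 (before a front vowel) → [tʃ].
/e/ stays [e].
/s/ meets the environment for rule 3 (between two vowels) → [z].
/i/ stays [i].
/z/ stays [z].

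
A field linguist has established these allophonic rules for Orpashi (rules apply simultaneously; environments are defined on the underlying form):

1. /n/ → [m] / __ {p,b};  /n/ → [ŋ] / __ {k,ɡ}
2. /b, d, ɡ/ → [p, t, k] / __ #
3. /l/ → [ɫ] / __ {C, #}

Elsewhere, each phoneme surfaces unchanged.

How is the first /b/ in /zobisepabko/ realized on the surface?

[b]

/b/ — between /o/ and /i/; rule 2 does not apply here → [b].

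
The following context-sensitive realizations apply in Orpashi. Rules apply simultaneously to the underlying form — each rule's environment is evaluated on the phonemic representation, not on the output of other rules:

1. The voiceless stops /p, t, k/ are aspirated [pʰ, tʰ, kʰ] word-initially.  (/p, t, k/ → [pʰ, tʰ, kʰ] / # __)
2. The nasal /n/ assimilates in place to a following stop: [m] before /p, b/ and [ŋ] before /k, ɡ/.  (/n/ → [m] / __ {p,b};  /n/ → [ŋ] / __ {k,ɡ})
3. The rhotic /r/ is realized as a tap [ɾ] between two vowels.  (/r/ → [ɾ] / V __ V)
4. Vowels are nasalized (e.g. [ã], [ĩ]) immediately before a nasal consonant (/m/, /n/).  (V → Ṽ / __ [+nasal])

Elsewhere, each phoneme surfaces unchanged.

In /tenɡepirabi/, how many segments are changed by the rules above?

4

Segments that undergo a rule: /t/ → [tʰ] (rule 1); /e/ → [ẽ] (rule 4); /n/ → [ŋ] (rule 2); /r/ → [ɾ] (rule 3).
All other segments surface unchanged.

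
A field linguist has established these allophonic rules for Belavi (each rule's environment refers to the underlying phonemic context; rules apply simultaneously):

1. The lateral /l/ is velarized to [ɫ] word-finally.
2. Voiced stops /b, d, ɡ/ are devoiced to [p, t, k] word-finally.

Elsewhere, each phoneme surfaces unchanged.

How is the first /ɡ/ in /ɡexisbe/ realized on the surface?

/ɡ/ (word-initial) is in the target of rule 2 but the environment (word-finally) is not met → [ɡ].

[ɡ]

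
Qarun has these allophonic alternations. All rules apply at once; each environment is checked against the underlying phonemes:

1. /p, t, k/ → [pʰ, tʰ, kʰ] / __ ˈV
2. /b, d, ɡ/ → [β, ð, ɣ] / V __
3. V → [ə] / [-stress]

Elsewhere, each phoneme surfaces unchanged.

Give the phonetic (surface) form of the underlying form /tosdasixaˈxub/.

/t/ — word-initial; rule 1 does not apply here → [t].
Rule 3 applies to /o/ (between /t/ and /s/: in an unstressed syllable) → [ə].
/s/ (between /o/ and /d/) is unaffected → [s].
/d/ (between /s/ and /a/) fails the environment for rule 2, so it stays [d].
/a/ (between /d/ and /s/): in an unstressed syllable, so rule 3 applies → [ə].
/s/ stays [s].
/i/ meets the environment for rule 3 (in an unstressed syllable) → [ə].
/x/ (between /i/ and /a/): no rule targets it → [x].
/a/ — between /x/ and /x/, in an unstressed syllable — surfaces as [ə] (rule 3).
/x/ stays [x].
/u/ — between /x/ and /b/; rule 3 does not apply here → [u].
Rule 2 applies to /b/ (word-final: immediately after a vowel) → [β].

[təsdəsəxəˈxuβ]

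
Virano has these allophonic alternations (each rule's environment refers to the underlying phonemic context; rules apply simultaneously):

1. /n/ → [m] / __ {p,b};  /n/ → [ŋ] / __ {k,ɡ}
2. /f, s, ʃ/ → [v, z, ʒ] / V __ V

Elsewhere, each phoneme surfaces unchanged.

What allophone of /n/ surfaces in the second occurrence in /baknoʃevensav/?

/n/ (between /e/ and /s/) is in the target of rule 1 but the environment (before a labial or velar stop) is not met → [n].

[n]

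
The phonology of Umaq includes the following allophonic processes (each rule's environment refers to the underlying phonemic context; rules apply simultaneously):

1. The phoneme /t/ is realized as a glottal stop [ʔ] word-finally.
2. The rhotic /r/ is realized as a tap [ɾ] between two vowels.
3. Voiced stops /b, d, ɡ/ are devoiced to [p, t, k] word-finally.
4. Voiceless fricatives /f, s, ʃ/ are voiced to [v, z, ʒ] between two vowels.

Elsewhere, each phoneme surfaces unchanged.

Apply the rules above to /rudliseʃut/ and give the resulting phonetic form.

/r/ (word-initial): rule 2 targets it, but not between two vowels → unchanged [r].
/u/ (between /r/ and /d/) is unaffected → [u].
/d/ (between /u/ and /l/) fails the environment for rule 3, so it stays [d].
/l/ — not in any rule's target class → [l].
/i/ (between /l/ and /s/) is unaffected → [i].
Rule 4 applies to /s/ (between /i/ and /e/: between two vowels) → [z].
/e/ (between /s/ and /ʃ/) is unaffected → [e].
/ʃ/ — between /e/ and /u/, between two vowels — surfaces as [ʒ] (rule 4).
/u/ (between /ʃ/ and /t/): no rule targets it → [u].
/t/ (word-final) occurs word-finally → [ʔ] by rule 1.

[rudlizeʒuʔ]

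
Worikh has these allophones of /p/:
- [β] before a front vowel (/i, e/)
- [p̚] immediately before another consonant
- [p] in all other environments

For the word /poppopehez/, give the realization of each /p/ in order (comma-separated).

Occurrence 1 (position 1): no conditioning environment matches → elsewhere allophone [p].
Occurrence 2 (position 3): immediately before another consonant → [p̚].
Occurrence 3 (position 4): no conditioning environment matches → elsewhere allophone [p].
Occurrence 4 (position 6): before a front vowel (/i, e/) → [β].

[p], [p̚], [p], [β]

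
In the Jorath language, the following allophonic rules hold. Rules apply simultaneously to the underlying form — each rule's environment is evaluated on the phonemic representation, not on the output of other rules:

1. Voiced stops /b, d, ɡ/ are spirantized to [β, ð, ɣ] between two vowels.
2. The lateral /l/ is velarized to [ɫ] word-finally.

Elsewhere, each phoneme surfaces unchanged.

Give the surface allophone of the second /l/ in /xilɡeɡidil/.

/l/ (word-final): word-finally, so rule 2 applies → [ɫ].

[ɫ]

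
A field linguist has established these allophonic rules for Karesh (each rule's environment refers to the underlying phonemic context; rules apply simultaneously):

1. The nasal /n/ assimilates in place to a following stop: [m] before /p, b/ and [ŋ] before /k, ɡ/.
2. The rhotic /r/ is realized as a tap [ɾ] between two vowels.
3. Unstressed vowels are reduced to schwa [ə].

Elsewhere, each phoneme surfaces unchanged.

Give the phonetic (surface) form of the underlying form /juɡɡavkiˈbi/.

[jəɡɡəvkəˈbi]

/j/ (word-initial) is unaffected → [j].
Rule 3 applies to /u/ (between /j/ and /ɡ/: in an unstressed syllable) → [ə].
/ɡ/ (between /u/ and /ɡ/) is unaffected → [ɡ].
/ɡ/ (between /ɡ/ and /a/): no rule targets it → [ɡ].
/a/ (between /ɡ/ and /v/): in an unstressed syllable, so rule 3 applies → [ə].
/v/ — not in any rule's target class → [v].
/k/ (between /v/ and /i/) is unaffected → [k].
/i/ (between /k/ and /b/): in an unstressed syllable, so rule 3 applies → [ə].
/b/ — not in any rule's target class → [b].
/i/ (word-final) fails the environment for rule 3, so it stays [i].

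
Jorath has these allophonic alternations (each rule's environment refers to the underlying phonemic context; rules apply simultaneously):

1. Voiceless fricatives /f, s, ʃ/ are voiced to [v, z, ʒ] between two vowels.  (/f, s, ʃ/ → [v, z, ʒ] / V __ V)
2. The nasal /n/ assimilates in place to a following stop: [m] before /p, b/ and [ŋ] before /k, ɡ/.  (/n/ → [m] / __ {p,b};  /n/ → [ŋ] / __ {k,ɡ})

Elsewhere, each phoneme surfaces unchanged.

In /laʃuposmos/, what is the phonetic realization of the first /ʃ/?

/ʃ/ meets the environment for rule 1 (between two vowels) → [ʒ].

[ʒ]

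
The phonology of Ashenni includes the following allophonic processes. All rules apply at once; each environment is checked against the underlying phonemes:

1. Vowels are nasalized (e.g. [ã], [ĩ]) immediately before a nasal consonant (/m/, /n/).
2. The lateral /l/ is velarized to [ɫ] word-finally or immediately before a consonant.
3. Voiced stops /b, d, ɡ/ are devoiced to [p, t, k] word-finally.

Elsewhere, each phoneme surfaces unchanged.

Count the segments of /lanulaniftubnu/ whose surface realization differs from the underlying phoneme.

2

Segments that undergo a rule: /a/ → [ã] (rule 1); /a/ → [ã] (rule 1).
All other segments surface unchanged.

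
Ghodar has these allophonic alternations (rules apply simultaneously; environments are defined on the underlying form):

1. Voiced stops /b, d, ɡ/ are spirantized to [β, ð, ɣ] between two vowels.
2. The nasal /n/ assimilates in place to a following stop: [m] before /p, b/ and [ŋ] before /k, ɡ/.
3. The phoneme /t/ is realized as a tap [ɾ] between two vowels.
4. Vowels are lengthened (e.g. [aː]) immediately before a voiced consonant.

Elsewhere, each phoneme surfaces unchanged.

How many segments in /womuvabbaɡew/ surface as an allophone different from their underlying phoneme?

6

Segments that undergo a rule: /o/ → [oː] (rule 4); /u/ → [uː] (rule 4); /a/ → [aː] (rule 4); /a/ → [aː] (rule 4); /ɡ/ → [ɣ] (rule 1); /e/ → [eː] (rule 4).
All other segments surface unchanged.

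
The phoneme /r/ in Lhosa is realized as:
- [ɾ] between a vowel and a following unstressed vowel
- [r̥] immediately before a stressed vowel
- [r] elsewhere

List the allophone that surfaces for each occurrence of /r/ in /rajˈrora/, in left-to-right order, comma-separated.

Occurrence 1 (position 1): no conditioning environment matches → elsewhere allophone [r].
Occurrence 2 (position 4): immediately before a stressed vowel → [r̥].
Occurrence 3 (position 6): between a vowel and a following unstressed vowel → [ɾ].

[r], [r̥], [ɾ]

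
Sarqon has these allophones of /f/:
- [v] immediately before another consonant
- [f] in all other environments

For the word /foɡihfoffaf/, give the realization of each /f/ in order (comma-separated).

Occurrence 1 (position 1): no conditioning environment matches → elsewhere allophone [f].
Occurrence 2 (position 6): no conditioning environment matches → elsewhere allophone [f].
Occurrence 3 (position 8): immediately before another consonant → [v].
Occurrence 4 (position 9): no conditioning environment matches → elsewhere allophone [f].
Occurrence 5 (position 11): no conditioning environment matches → elsewhere allophone [f].

[f], [f], [v], [f], [f]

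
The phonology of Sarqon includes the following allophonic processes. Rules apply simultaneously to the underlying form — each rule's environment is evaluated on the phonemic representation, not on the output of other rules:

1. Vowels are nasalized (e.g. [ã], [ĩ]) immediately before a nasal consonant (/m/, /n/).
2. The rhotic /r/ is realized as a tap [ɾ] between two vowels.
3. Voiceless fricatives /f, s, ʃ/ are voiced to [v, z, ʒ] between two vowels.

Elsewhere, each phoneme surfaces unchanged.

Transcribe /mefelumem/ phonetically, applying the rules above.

[mevelũmẽm]

/m/ (word-initial) is unaffected → [m].
/e/ (between /m/ and /f/) fails the environment for rule 1, so it stays [e].
/f/ meets the environment for rule 3 (between two vowels) → [v].
/e/ (between /f/ and /l/) fails the environment for rule 1, so it stays [e].
/l/ (between /e/ and /u/) is unaffected → [l].
/u/ — between /l/ and /m/, before a nasal consonant — surfaces as [ũ] (rule 1).
/m/ (between /u/ and /e/) is unaffected → [m].
/e/ — between /m/ and /m/, before a nasal consonant — surfaces as [ẽ] (rule 1).
/m/ — not in any rule's target class → [m].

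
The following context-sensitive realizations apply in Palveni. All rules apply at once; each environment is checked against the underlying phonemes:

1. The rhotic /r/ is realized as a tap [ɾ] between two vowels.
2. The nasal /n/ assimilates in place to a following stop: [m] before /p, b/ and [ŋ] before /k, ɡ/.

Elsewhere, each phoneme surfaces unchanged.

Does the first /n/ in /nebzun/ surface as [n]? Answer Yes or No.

Yes

/n/ (word-initial) is in the target of rule 2 but the environment (before a labial or velar stop) is not met → [n].
The actual realization is [n], which matches [n].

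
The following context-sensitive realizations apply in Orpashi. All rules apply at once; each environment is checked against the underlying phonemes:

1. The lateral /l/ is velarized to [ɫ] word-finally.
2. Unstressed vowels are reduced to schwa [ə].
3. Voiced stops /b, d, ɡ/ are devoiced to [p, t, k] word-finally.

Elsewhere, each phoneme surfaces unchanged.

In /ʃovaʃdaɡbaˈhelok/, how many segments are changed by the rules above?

Segments that undergo a rule: /o/ → [ə] (rule 2); /a/ → [ə] (rule 2); /a/ → [ə] (rule 2); /a/ → [ə] (rule 2); /o/ → [ə] (rule 2).
All other segments surface unchanged.

5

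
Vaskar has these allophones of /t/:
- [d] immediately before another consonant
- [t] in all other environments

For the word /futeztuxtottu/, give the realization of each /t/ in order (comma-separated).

Occurrence 1 (position 3): no conditioning environment matches → elsewhere allophone [t].
Occurrence 2 (position 6): no conditioning environment matches → elsewhere allophone [t].
Occurrence 3 (position 9): no conditioning environment matches → elsewhere allophone [t].
Occurrence 4 (position 11): immediately before another consonant → [d].
Occurrence 5 (position 12): no conditioning environment matches → elsewhere allophone [t].

[t], [t], [t], [d], [t]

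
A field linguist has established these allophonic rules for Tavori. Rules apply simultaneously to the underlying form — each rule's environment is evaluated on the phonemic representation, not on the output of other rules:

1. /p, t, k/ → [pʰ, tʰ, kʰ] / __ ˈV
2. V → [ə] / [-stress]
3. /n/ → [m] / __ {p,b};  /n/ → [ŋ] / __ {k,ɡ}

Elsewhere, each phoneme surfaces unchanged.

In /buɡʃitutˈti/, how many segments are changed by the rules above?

4

Segments that undergo a rule: /u/ → [ə] (rule 2); /i/ → [ə] (rule 2); /u/ → [ə] (rule 2); /t/ → [tʰ] (rule 1).
All other segments surface unchanged.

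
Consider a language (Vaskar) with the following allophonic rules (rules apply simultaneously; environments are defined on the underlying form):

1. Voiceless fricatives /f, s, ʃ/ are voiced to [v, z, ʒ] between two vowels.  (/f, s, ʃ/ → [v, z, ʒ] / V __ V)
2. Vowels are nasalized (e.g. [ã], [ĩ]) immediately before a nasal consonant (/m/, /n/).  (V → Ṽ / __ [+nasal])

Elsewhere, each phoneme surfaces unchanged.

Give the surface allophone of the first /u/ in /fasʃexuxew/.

/u/ (between /x/ and /x/) is in the target of rule 2 but the environment (before a nasal consonant) is not met → [u].

[u]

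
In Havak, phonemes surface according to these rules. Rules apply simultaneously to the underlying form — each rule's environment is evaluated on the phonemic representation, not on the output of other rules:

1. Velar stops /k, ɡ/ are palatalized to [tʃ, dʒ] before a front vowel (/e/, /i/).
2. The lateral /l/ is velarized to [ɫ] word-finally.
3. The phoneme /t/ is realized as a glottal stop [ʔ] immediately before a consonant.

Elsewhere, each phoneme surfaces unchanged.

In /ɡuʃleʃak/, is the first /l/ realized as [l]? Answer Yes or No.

/l/ — between /ʃ/ and /e/; rule 2 does not apply here → [l].
The actual realization is [l], which matches [l].

Yes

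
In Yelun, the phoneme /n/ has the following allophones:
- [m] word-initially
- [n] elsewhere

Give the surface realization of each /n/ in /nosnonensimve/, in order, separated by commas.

[m], [n], [n], [n]

Occurrence 1 (position 1): word-initially → [m].
Occurrence 2 (position 4): no conditioning environment matches → elsewhere allophone [n].
Occurrence 3 (position 6): no conditioning environment matches → elsewhere allophone [n].
Occurrence 4 (position 8): no conditioning environment matches → elsewhere allophone [n].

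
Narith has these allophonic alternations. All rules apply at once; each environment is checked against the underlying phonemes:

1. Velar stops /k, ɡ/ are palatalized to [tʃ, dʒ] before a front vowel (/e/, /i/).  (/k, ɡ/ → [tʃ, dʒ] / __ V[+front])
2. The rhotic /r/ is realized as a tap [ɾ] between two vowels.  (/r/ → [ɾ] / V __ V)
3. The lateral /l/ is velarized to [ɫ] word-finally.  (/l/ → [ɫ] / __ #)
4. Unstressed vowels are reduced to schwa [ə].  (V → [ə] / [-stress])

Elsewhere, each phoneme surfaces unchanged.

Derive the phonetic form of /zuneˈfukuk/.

[zənəˈfukək]

/z/ — not in any rule's target class → [z].
Rule 4 applies to /u/ (between /z/ and /n/: in an unstressed syllable) → [ə].
/n/ (between /u/ and /e/): no rule targets it → [n].
Rule 4 applies to /e/ (between /n/ and /f/: in an unstressed syllable) → [ə].
/f/ (between /e/ and /u/) is unaffected → [f].
/u/ (between /f/ and /k/) is in the target of rule 4 but the environment (in an unstressed syllable) is not met → [u].
/k/ — between /u/ and /u/; rule 1 does not apply here → [k].
/u/ meets the environment for rule 4 (in an unstressed syllable) → [ə].
/k/ (word-final) fails the environment for rule 1, so it stays [k].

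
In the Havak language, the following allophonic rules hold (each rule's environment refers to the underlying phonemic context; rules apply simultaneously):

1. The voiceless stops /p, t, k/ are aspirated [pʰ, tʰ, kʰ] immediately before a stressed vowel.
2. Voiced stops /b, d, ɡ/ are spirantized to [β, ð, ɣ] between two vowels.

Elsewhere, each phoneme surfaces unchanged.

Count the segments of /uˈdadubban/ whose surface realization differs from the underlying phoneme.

2

Segments that undergo a rule: /d/ → [ð] (rule 2); /d/ → [ð] (rule 2).
All other segments surface unchanged.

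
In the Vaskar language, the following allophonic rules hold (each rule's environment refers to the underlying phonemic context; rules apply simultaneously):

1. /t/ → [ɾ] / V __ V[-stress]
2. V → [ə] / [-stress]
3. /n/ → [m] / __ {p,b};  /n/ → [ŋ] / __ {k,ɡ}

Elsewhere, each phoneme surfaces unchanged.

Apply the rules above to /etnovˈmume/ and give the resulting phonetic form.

/e/ (word-initial) occurs in an unstressed syllable → [ə] by rule 2.
/t/ (between /e/ and /n/) is in the target of rule 1 but the environment (between a vowel and a following unstressed vowel) is not met → [t].
/n/ (between /t/ and /o/) fails the environment for rule 3, so it stays [n].
/o/ (between /n/ and /v/) occurs in an unstressed syllable → [ə] by rule 2.
/u/ (between /m/ and /m/): rule 2 targets it, but not in an unstressed syllable → unchanged [u].
Rule 2 applies to /e/ (word-final: in an unstressed syllable) → [ə].

[ətnəvˈmumə]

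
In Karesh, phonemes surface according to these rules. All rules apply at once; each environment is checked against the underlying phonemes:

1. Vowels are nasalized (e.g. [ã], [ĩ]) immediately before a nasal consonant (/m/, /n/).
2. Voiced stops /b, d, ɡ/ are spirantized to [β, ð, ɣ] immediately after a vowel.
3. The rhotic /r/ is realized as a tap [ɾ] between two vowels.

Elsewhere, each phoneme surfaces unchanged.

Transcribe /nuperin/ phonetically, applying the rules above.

/u/ — between /n/ and /p/; rule 1 does not apply here → [u].
/e/ (between /p/ and /r/) is in the target of rule 1 but the environment (before a nasal consonant) is not met → [e].
/r/ meets the environment for rule 3 (between two vowels) → [ɾ].
/i/ meets the environment for rule 1 (before a nasal consonant) → [ĩ].

[nupeɾĩn]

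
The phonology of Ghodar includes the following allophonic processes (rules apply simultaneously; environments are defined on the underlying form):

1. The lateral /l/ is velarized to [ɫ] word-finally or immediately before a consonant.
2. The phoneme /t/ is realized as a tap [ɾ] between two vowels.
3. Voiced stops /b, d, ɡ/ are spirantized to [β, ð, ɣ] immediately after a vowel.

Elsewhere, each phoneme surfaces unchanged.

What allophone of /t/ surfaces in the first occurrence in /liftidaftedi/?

/t/ (between /f/ and /i/): rule 2 targets it, but not between two vowels → unchanged [t].

[t]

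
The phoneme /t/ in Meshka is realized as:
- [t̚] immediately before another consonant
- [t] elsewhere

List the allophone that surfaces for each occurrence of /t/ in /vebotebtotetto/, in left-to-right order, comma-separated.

Occurrence 1 (position 5): no conditioning environment matches → elsewhere allophone [t].
Occurrence 2 (position 8): no conditioning environment matches → elsewhere allophone [t].
Occurrence 3 (position 10): no conditioning environment matches → elsewhere allophone [t].
Occurrence 4 (position 12): immediately before another consonant → [t̚].
Occurrence 5 (position 13): no conditioning environment matches → elsewhere allophone [t].

[t], [t], [t], [t̚], [t]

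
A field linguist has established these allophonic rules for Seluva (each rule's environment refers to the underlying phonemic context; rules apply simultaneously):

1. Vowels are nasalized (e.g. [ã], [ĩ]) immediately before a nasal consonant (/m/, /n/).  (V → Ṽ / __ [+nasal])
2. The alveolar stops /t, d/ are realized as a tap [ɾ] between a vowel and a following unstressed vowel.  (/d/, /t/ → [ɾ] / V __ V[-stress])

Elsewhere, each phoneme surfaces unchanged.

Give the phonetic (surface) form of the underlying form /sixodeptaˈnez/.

[sixoɾeptãˈnez]

/s/ (word-initial) is unaffected → [s].
/i/ (between /s/ and /x/) is in the target of rule 1 but the environment (before a nasal consonant) is not met → [i].
/x/ (between /i/ and /o/): no rule targets it → [x].
/o/ — between /x/ and /d/; rule 1 does not apply here → [o].
Rule 2 applies to /d/ (between /o/ and /e/: between a vowel and a following unstressed vowel) → [ɾ].
/e/ (between /d/ and /p/) fails the environment for rule 1, so it stays [e].
/p/ (between /e/ and /t/): no rule targets it → [p].
/t/ — between /p/ and /a/; rule 2 does not apply here → [t].
/a/ meets the environment for rule 1 (before a nasal consonant) → [ã].
/n/ (between /a/ and /e/): no rule targets it → [n].
/e/ (between /n/ and /z/) is in the target of rule 1 but the environment (before a nasal consonant) is not met → [e].
/z/ (word-final) is unaffected → [z].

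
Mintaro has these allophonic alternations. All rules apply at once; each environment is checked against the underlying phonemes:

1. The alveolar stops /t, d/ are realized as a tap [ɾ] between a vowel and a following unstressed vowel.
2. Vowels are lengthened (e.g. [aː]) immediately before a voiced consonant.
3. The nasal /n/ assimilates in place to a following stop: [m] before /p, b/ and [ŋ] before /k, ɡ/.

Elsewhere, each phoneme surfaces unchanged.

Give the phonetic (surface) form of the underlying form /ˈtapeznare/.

[ˈtapeːznaːre]

/t/ (word-initial) fails the environment for rule 1, so it stays [t].
/a/ (between /t/ and /p/) fails the environment for rule 2, so it stays [a].
/p/ (between /a/ and /e/): no rule targets it → [p].
/e/ (between /p/ and /z/): before a voiced consonant, so rule 2 applies → [eː].
/z/ (between /e/ and /n/) is unaffected → [z].
/n/ (between /z/ and /a/) fails the environment for rule 3, so it stays [n].
Rule 2 applies to /a/ (between /n/ and /r/: before a voiced consonant) → [aː].
/r/ stays [r].
/e/ (word-final) is in the target of rule 2 but the environment (before a voiced consonant) is not met → [e].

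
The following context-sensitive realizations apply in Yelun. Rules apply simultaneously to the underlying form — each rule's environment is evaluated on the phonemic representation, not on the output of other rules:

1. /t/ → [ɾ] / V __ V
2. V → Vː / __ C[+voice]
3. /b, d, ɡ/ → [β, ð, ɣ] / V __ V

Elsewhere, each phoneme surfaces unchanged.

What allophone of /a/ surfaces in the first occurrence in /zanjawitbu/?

[aː]

/a/ meets the environment for rule 2 (before a voiced consonant) → [aː].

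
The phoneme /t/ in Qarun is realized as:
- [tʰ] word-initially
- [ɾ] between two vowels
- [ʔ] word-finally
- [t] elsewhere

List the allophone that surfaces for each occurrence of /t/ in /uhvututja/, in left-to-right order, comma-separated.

Occurrence 1 (position 5): between two vowels → [ɾ].
Occurrence 2 (position 7): no conditioning environment matches → elsewhere allophone [t].

[ɾ], [t]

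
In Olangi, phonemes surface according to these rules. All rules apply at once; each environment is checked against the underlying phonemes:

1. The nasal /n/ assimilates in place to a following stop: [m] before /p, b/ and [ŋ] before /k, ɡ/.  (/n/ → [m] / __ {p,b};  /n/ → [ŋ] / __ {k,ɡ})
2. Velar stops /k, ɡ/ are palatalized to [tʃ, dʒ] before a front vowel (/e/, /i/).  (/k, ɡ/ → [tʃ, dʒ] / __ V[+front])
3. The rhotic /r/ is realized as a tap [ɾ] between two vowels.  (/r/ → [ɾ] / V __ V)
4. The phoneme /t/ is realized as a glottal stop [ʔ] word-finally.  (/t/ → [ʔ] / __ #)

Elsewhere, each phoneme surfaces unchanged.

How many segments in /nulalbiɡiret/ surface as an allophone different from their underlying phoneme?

Segments that undergo a rule: /ɡ/ → [dʒ] (rule 2); /r/ → [ɾ] (rule 3); /t/ → [ʔ] (rule 4).
All other segments surface unchanged.

3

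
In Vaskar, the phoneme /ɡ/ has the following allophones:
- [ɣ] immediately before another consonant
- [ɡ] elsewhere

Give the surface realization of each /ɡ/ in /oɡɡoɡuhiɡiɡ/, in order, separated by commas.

Occurrence 1 (position 2): immediately before another consonant → [ɣ].
Occurrence 2 (position 3): no conditioning environment matches → elsewhere allophone [ɡ].
Occurrence 3 (position 5): no conditioning environment matches → elsewhere allophone [ɡ].
Occurrence 4 (position 9): no conditioning environment matches → elsewhere allophone [ɡ].
Occurrence 5 (position 11): no conditioning environment matches → elsewhere allophone [ɡ].

[ɣ], [ɡ], [ɡ], [ɡ], [ɡ]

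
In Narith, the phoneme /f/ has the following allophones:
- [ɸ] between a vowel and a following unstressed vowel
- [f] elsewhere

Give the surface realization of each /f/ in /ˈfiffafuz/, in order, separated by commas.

[f], [f], [f], [ɸ]

Occurrence 1 (position 1): no conditioning environment matches → elsewhere allophone [f].
Occurrence 2 (position 3): no conditioning environment matches → elsewhere allophone [f].
Occurrence 3 (position 4): no conditioning environment matches → elsewhere allophone [f].
Occurrence 4 (position 6): between a vowel and a following unstressed vowel → [ɸ].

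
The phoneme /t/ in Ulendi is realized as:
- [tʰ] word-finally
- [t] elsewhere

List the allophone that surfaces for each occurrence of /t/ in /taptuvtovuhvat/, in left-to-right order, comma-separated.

Occurrence 1 (position 1): no conditioning environment matches → elsewhere allophone [t].
Occurrence 2 (position 4): no conditioning environment matches → elsewhere allophone [t].
Occurrence 3 (position 7): no conditioning environment matches → elsewhere allophone [t].
Occurrence 4 (position 14): word-finally → [tʰ].

[t], [t], [t], [tʰ]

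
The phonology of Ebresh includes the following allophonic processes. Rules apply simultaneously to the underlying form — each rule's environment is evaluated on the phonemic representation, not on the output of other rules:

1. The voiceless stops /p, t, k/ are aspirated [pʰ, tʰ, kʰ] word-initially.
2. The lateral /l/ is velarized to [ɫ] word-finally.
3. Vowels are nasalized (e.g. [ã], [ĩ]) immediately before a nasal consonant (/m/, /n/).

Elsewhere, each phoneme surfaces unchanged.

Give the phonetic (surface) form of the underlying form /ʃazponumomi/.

[ʃazpõnũmõmi]

/ʃ/ stays [ʃ].
/a/ — between /ʃ/ and /z/; rule 3 does not apply here → [a].
/z/ (between /a/ and /p/): no rule targets it → [z].
/p/ — between /z/ and /o/; rule 1 does not apply here → [p].
/o/ (between /p/ and /n/): before a nasal consonant, so rule 3 applies → [õ].
/n/ (between /o/ and /u/): no rule targets it → [n].
/u/ — between /n/ and /m/, before a nasal consonant — surfaces as [ũ] (rule 3).
/m/ (between /u/ and /o/) is unaffected → [m].
/o/ meets the environment for rule 3 (before a nasal consonant) → [õ].
/m/ stays [m].
/i/ (word-final) is in the target of rule 3 but the environment (before a nasal consonant) is not met → [i].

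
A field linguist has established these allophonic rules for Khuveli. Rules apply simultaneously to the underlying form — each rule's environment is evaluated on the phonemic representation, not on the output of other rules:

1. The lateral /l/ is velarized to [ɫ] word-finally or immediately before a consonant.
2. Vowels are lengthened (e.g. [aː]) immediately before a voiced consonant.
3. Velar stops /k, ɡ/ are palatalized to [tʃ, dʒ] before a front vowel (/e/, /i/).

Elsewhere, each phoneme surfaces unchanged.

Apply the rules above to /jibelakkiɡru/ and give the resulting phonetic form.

/j/ stays [j].
/i/ meets the environment for rule 2 (before a voiced consonant) → [iː].
/b/ (between /i/ and /e/) is unaffected → [b].
Rule 2 applies to /e/ (between /b/ and /l/: before a voiced consonant) → [eː].
/l/ (between /e/ and /a/): rule 1 targets it, but not word-finally or immediately before a consonant → unchanged [l].
/a/ (between /l/ and /k/): rule 2 targets it, but not before a voiced consonant → unchanged [a].
/k/ (between /a/ and /k/) is in the target of rule 3 but the environment (before a front vowel) is not met → [k].
Rule 3 applies to /k/ (between /k/ and /i/: before a front vowel) → [tʃ].
/i/ (between /k/ and /ɡ/): before a voiced consonant, so rule 2 applies → [iː].
/ɡ/ (between /i/ and /r/) is in the target of rule 3 but the environment (before a front vowel) is not met → [ɡ].
/r/ (between /ɡ/ and /u/) is unaffected → [r].
/u/ (word-final) is in the target of rule 2 but the environment (before a voiced consonant) is not met → [u].

[jiːbeːlaktʃiːɡru]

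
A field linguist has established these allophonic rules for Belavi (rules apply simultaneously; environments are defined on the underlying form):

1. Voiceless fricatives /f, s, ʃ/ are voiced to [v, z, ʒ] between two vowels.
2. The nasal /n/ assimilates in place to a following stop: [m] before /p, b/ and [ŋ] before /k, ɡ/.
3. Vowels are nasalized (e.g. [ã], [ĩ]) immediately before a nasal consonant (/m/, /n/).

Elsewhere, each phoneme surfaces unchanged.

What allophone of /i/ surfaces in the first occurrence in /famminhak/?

/i/ meets the environment for rule 3 (before a nasal consonant) → [ĩ].

[ĩ]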